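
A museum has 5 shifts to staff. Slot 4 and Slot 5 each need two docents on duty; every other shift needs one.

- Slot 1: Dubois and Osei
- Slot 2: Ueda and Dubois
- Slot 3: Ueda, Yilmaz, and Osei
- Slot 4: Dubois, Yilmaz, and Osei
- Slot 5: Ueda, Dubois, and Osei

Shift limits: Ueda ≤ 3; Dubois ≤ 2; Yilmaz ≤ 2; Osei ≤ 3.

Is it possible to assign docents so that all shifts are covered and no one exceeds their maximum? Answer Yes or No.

One valid schedule: Slot 1→Dubois, Slot 2→Ueda, Slot 3→Ueda, Slot 4→Dubois+Yilmaz, Slot 5→Ueda+Osei.
Loads: Ueda 3/3, Dubois 2/2, Yilmaz 1/2, Osei 1/3 — all within limits.

Yes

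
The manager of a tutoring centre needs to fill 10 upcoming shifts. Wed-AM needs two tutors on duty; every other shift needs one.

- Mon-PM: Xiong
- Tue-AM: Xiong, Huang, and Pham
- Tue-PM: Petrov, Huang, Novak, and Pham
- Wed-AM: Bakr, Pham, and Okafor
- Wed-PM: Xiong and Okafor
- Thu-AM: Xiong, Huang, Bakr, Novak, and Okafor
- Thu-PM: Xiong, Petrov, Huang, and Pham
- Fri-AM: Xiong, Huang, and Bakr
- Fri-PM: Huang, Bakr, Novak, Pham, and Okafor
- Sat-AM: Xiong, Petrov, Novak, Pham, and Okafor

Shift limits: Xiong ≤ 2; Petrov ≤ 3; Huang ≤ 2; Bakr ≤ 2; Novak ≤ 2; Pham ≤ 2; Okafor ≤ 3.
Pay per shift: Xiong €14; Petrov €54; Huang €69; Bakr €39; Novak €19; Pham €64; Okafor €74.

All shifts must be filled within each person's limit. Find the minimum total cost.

€434

Mon-PM can only be covered by Xiong, so that assignment is forced.
Picking the cheapest available tutor for each shift independently would cost €239, but that ignores the shift limits.
An optimal schedule: Mon-PM→Xiong, Tue-AM→Pham, Tue-PM→Petrov, Wed-AM→Bakr+Pham, Wed-PM→Xiong, Thu-AM→Novak, Thu-PM→Petrov, Fri-AM→Bakr, Fri-PM→Novak, Sat-AM→Petrov.
Total: 14 + 64 + 54 + 39 + 64 + 14 + 19 + 54 + 39 + 19 + 54 = €434.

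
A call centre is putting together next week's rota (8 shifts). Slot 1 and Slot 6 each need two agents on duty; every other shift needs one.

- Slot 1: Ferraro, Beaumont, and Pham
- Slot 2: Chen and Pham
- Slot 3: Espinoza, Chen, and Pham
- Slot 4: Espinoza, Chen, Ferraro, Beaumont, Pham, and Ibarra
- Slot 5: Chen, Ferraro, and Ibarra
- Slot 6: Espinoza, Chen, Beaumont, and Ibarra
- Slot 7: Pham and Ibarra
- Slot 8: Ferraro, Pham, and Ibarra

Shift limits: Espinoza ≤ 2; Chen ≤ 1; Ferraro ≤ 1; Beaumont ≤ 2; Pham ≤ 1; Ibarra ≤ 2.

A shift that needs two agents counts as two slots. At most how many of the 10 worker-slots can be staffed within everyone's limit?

Total capacity across all agents is 2+1+1+2+1+2 = 9, and 10 slots are needed, so at most 9 can be filled.
An assignment achieving 9: Slot 1→Ferraro+Beaumont, Slot 2→Chen, Slot 3→Espinoza, Slot 5→Ibarra, Slot 6→Espinoza+Beaumont, Slot 7→Pham, Slot 8→Ibarra.
Loads: Espinoza 2/2, Chen 1/1, Ferraro 1/1, Beaumont 2/2, Pham 1/1, Ibarra 2/2.

9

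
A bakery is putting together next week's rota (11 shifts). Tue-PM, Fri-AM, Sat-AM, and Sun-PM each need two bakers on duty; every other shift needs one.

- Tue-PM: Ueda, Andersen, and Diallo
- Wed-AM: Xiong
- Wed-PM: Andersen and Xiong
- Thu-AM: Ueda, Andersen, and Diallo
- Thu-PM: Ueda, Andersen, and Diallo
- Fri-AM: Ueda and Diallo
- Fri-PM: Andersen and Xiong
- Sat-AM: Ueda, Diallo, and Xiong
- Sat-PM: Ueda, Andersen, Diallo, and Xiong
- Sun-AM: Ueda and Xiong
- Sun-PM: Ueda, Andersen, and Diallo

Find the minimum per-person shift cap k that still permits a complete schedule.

With 4 bakers and 15 worker-slots to fill, someone must work at least ⌈15/4⌉ = 4 shifts, so k ≥ 4.
k = 4 works: Tue-PM→Ueda+Andersen, Wed-AM→Xiong, Wed-PM→Andersen, Thu-AM→Ueda, Thu-PM→Diallo, Fri-AM→Ueda+Diallo, Fri-PM→Andersen, Sat-AM→Diallo+Xiong, Sat-PM→Xiong, Sun-AM→Ueda, Sun-PM→Andersen+Diallo.
Loads: Ueda 4, Andersen 4, Diallo 4, Xiong 3 — all ≤ 4.

4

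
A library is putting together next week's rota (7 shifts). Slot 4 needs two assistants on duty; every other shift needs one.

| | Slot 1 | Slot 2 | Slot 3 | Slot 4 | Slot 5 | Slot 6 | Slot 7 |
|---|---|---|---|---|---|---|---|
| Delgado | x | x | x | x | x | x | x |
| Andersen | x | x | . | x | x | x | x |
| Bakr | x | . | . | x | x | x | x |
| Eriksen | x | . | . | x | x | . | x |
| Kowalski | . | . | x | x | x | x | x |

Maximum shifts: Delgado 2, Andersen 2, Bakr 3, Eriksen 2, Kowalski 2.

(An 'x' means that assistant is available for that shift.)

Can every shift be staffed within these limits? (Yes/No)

Yes

One valid schedule: Slot 1→Andersen, Slot 2→Delgado, Slot 3→Delgado, Slot 4→Bakr+Eriksen, Slot 5→Bakr, Slot 6→Andersen, Slot 7→Bakr.
Loads: Delgado 2/2, Andersen 2/2, Bakr 3/3, Eriksen 1/2, Kowalski 0/2 — all within limits.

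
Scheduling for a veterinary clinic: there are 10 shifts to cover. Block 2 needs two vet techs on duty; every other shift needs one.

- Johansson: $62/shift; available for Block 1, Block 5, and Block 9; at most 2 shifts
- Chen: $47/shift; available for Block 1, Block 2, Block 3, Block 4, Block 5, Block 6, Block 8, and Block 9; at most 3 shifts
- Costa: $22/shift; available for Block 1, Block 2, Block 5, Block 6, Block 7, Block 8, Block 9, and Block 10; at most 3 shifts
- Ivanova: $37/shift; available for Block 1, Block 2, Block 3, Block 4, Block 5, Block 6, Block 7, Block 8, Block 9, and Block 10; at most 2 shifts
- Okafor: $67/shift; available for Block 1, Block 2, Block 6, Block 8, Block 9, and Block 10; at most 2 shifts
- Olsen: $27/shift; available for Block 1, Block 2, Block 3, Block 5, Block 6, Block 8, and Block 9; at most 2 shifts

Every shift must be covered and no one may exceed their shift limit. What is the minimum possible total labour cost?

Picking the cheapest available vet tech for each shift independently would cost $267, but that ignores the shift limits.
An optimal schedule: Block 1→Chen, Block 2→Ivanova+Chen, Block 3→Olsen, Block 4→Ivanova, Block 5→Costa, Block 6→Olsen, Block 7→Costa, Block 8→Chen, Block 9→Johansson, Block 10→Costa.
Total: 47 + 37 + 47 + 27 + 37 + 22 + 27 + 22 + 47 + 62 + 22 = $397.

$397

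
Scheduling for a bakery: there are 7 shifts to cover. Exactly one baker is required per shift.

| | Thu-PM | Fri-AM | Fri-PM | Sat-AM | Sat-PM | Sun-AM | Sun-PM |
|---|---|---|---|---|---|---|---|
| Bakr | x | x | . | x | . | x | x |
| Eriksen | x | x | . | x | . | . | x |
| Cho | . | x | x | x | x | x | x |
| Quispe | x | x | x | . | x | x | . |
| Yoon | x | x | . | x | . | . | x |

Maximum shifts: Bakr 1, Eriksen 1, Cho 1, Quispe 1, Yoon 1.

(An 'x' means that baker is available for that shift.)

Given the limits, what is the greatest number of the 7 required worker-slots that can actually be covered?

5

Total capacity across all bakers is 1+1+1+1+1 = 5, and 7 slots are needed, so at most 5 can be filled.
An assignment achieving 5: Thu-PM→Eriksen, Fri-PM→Cho, Sat-AM→Yoon, Sat-PM→Quispe, Sun-AM→Bakr.
Loads: Bakr 1/1, Eriksen 1/1, Cho 1/1, Quispe 1/1, Yoon 1/1.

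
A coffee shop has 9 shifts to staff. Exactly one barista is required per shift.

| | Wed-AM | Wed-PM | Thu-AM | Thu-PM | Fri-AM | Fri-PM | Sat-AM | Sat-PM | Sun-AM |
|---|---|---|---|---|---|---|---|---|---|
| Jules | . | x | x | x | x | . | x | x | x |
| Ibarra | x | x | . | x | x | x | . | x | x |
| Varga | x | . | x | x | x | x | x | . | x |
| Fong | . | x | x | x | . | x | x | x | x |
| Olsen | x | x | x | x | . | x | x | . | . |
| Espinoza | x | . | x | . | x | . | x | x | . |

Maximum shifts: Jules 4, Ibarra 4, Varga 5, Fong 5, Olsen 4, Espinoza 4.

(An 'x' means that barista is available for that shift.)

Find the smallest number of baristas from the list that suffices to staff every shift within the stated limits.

2

9 slots to fill and no one can take more than 5, so at least ⌈9/5⌉ = 2 baristas are needed.
Jules and Varga alone can cover everything: Wed-AM→Varga, Wed-PM→Jules, Thu-AM→Jules, Thu-PM→Jules, Fri-AM→Varga, Fri-PM→Varga, Sat-AM→Varga, Sat-PM→Jules, Sun-AM→Varga.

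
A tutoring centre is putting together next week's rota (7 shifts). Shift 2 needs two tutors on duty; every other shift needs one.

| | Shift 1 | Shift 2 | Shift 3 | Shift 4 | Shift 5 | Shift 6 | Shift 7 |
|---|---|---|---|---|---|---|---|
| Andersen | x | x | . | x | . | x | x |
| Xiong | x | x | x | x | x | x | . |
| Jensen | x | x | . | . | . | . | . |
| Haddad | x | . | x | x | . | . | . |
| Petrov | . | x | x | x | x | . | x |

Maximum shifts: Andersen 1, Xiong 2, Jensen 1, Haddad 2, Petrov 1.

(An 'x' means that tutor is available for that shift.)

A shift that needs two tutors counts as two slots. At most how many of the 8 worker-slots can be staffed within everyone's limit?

Total capacity across all tutors is 1+2+1+2+1 = 7, and 8 slots are needed, so at most 7 can be filled.
An assignment achieving 7: Shift 1→Haddad, Shift 2→Jensen, Shift 3→Xiong, Shift 4→Haddad, Shift 5→Xiong, Shift 6→Andersen, Shift 7→Petrov.
Loads: Andersen 1/1, Xiong 2/2, Jensen 1/1, Haddad 2/2, Petrov 1/1.

7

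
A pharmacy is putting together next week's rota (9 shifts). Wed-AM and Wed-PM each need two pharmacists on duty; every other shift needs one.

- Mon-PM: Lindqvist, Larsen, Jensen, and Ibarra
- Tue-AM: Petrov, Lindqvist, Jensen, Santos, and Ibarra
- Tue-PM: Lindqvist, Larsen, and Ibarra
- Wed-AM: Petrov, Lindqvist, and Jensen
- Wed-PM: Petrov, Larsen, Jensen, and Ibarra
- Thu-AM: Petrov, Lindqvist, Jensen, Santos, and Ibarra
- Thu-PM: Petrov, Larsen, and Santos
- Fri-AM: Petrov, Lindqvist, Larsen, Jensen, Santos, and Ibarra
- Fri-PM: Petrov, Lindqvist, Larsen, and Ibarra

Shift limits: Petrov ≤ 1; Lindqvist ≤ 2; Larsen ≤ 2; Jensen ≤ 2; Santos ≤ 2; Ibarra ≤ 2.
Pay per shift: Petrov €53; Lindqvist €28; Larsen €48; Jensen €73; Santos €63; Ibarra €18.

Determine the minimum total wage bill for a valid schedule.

€513

Picking the cheapest available pharmacist for each shift independently would cost €303, but that ignores the shift limits.
An optimal schedule: Mon-PM→Larsen, Tue-AM→Jensen, Tue-PM→Lindqvist, Wed-AM→Petrov+Lindqvist, Wed-PM→Jensen+Ibarra, Thu-AM→Santos, Thu-PM→Larsen, Fri-AM→Santos, Fri-PM→Ibarra.
Total: 48 + 73 + 28 + 53 + 28 + 73 + 18 + 63 + 48 + 63 + 18 = €513.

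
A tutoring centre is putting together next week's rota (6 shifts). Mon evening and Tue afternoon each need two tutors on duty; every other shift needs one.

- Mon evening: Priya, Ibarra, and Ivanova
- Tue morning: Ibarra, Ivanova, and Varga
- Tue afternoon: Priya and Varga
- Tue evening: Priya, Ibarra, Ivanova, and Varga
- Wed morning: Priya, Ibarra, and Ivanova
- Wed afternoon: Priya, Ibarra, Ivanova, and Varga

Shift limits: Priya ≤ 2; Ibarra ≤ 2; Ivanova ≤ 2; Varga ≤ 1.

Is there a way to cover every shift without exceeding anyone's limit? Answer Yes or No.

No

Total capacity is 2+2+2+1 = 7 but 8 worker-slots are needed — infeasible.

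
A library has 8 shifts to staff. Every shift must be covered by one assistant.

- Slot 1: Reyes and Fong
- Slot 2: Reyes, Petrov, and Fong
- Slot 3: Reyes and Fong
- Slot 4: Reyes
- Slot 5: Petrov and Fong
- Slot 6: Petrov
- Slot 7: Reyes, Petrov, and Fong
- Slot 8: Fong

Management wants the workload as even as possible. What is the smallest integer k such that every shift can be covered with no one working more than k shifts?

With 3 assistants and 8 worker-slots to fill, someone must work at least ⌈8/3⌉ = 3 shifts, so k ≥ 3.
k = 3 works: Slot 1→Reyes, Slot 2→Petrov, Slot 3→Reyes, Slot 4→Reyes, Slot 5→Petrov, Slot 6→Petrov, Slot 7→Fong, Slot 8→Fong.
Loads: Reyes 3, Petrov 3, Fong 2 — all ≤ 3.

3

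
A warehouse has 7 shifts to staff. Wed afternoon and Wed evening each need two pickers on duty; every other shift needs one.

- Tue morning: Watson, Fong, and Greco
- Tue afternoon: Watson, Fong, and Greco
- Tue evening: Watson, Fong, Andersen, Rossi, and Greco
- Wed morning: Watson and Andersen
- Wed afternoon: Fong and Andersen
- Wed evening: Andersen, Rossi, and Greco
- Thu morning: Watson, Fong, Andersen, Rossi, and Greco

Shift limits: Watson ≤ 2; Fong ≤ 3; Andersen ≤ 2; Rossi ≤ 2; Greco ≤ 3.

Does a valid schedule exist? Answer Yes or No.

Wed afternoon can only be covered by Fong and Andersen, so that assignment is forced.
One valid schedule: Tue morning→Watson, Tue afternoon→Fong, Tue evening→Fong, Wed morning→Watson, Wed afternoon→Fong+Andersen, Wed evening→Andersen+Rossi, Thu morning→Rossi.
Loads: Watson 2/2, Fong 3/3, Andersen 2/2, Rossi 2/2, Greco 0/3 — all within limits.

Yes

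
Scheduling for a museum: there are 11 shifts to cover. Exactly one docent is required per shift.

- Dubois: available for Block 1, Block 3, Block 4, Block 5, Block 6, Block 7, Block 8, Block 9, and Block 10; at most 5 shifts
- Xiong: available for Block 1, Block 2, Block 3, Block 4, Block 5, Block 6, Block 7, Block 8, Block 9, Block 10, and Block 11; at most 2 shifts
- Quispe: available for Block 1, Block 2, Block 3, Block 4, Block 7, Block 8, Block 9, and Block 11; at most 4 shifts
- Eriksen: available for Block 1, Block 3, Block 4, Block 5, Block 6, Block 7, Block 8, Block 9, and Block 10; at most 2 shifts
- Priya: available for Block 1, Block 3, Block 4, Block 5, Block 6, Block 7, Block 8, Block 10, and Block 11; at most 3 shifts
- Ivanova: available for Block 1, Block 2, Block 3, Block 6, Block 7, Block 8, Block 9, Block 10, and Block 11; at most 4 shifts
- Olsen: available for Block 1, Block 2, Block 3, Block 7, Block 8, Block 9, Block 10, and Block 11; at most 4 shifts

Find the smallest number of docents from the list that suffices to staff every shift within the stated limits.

3

11 slots to fill and no one can take more than 5, so at least ⌈11/5⌉ = 3 docents are needed.
Dubois, Xiong, and Quispe alone can cover everything: Block 1→Dubois, Block 2→Xiong, Block 3→Dubois, Block 4→Quispe, Block 5→Dubois, Block 6→Dubois, Block 7→Quispe, Block 8→Quispe, Block 9→Quispe, Block 10→Dubois, Block 11→Xiong.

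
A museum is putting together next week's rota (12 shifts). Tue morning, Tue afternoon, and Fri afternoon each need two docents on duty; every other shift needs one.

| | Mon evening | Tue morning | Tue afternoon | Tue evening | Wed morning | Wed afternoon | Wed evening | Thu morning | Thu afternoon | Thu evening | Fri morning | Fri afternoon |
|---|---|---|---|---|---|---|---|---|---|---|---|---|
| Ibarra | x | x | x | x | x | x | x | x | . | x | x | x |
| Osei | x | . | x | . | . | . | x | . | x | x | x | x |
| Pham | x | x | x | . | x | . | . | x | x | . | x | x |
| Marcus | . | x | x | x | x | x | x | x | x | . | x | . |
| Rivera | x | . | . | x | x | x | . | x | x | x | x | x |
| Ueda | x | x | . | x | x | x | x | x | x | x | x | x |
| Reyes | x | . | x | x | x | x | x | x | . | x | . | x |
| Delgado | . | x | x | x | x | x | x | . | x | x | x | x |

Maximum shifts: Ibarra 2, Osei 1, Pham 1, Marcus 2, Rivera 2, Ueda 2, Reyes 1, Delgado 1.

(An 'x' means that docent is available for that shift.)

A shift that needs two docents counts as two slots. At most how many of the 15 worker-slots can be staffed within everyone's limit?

12

Total capacity across all docents is 2+1+1+2+2+2+1+1 = 12, and 15 slots are needed, so at most 12 can be filled.
An assignment achieving 12: Mon evening→Ibarra, Tue morning→Ibarra+Pham, Tue afternoon→Osei+Marcus, Tue evening→Marcus, Wed morning→Delgado, Wed afternoon→Rivera, Wed evening→Ueda, Thu morning→Rivera, Thu afternoon→Ueda, Thu evening→Reyes.
Loads: Ibarra 2/2, Osei 1/1, Pham 1/1, Marcus 2/2, Rivera 2/2, Ueda 2/2, Reyes 1/1, Delgado 1/1.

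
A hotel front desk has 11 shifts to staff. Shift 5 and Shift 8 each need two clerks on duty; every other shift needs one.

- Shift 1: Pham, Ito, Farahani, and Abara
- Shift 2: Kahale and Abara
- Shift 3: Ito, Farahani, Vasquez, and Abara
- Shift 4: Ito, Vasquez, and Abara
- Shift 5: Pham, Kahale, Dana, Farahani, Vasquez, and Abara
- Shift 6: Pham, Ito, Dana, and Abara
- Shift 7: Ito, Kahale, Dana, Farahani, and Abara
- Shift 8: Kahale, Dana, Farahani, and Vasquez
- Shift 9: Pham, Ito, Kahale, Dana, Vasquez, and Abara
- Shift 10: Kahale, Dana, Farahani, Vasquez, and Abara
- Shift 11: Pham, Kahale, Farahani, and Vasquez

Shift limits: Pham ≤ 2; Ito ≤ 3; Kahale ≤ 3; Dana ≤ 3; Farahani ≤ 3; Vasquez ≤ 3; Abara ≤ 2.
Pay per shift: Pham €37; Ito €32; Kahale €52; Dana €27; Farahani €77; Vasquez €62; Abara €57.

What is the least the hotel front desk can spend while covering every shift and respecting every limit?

Picking the cheapest available clerk for each shift independently would cost €436, but that ignores the shift limits.
An optimal schedule: Shift 1→Ito, Shift 2→Kahale, Shift 3→Ito, Shift 4→Ito, Shift 5→Pham+Abara, Shift 6→Dana, Shift 7→Dana, Shift 8→Dana+Kahale, Shift 9→Abara, Shift 10→Kahale, Shift 11→Pham.
Total: 32 + 52 + 32 + 32 + 37 + 57 + 27 + 27 + 27 + 52 + 57 + 52 + 37 = €521.

€521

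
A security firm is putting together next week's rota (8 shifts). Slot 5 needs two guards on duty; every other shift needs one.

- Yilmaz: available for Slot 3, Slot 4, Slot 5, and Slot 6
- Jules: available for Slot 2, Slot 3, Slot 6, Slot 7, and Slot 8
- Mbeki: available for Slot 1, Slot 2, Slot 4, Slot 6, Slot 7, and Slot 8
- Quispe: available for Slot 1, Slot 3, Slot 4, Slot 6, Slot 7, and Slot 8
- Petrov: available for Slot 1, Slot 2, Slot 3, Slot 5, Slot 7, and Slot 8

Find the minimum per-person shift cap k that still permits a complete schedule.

2

With 5 guards and 9 worker-slots to fill, someone must work at least ⌈9/5⌉ = 2 shifts, so k ≥ 2.
k = 2 works: Slot 1→Mbeki, Slot 2→Jules, Slot 3→Jules, Slot 4→Yilmaz, Slot 5→Yilmaz+Petrov, Slot 6→Mbeki, Slot 7→Quispe, Slot 8→Quispe.
Loads: Yilmaz 2, Jules 2, Mbeki 2, Quispe 2, Petrov 1 — all ≤ 2.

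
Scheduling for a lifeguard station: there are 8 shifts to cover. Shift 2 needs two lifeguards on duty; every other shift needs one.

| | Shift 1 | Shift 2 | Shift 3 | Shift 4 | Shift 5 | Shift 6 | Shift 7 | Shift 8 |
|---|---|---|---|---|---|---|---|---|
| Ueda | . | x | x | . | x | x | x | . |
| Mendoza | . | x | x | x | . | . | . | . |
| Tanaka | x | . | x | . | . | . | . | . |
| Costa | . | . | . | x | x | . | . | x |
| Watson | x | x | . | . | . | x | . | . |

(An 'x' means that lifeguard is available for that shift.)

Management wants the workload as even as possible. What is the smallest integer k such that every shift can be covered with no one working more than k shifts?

2

With 5 lifeguards and 9 worker-slots to fill, someone must work at least ⌈9/5⌉ = 2 shifts, so k ≥ 2.
k = 2 works: Shift 1→Tanaka, Shift 2→Mendoza+Watson, Shift 3→Tanaka, Shift 4→Mendoza, Shift 5→Ueda, Shift 6→Watson, Shift 7→Ueda, Shift 8→Costa.
Loads: Ueda 2, Mendoza 2, Tanaka 2, Costa 1, Watson 2 — all ≤ 2.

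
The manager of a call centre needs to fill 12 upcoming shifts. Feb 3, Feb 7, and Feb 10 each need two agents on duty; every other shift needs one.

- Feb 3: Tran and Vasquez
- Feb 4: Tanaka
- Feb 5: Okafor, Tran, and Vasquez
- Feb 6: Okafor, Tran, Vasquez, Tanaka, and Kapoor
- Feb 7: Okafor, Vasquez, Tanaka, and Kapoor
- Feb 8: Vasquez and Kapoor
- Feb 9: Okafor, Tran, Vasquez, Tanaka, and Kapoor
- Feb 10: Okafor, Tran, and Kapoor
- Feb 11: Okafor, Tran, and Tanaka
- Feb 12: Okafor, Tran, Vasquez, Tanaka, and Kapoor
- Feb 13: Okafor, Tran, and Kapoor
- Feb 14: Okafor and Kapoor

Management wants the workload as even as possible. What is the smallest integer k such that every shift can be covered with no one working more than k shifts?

3

With 5 agents and 15 worker-slots to fill, someone must work at least ⌈15/5⌉ = 3 shifts, so k ≥ 3.
k = 3 works: Feb 3→Tran+Vasquez, Feb 4→Tanaka, Feb 5→Okafor, Feb 6→Vasquez, Feb 7→Tanaka+Kapoor, Feb 8→Vasquez, Feb 9→Tanaka, Feb 10→Okafor+Tran, Feb 11→Tran, Feb 12→Kapoor, Feb 13→Kapoor, Feb 14→Okafor.
Loads: Okafor 3, Tran 3, Vasquez 3, Tanaka 3, Kapoor 3 — all ≤ 3.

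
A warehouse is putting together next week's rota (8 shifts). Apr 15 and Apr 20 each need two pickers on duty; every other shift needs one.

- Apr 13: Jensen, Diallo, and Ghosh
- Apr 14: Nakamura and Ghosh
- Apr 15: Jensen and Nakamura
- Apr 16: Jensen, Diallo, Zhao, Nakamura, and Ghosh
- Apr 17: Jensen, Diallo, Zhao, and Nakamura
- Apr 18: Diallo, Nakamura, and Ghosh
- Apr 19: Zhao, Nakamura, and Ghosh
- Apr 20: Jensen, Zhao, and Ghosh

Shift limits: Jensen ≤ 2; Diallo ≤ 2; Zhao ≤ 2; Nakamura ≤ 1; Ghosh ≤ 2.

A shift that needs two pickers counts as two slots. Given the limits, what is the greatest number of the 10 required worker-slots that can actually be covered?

9

Total capacity across all pickers is 2+2+2+1+2 = 9, and 10 slots are needed, so at most 9 can be filled.
An assignment achieving 9: Apr 13→Jensen, Apr 14→Nakamura, Apr 15→Jensen, Apr 16→Ghosh, Apr 17→Diallo, Apr 18→Diallo, Apr 19→Zhao, Apr 20→Zhao+Ghosh.
Loads: Jensen 2/2, Diallo 2/2, Zhao 2/2, Nakamura 1/1, Ghosh 2/2.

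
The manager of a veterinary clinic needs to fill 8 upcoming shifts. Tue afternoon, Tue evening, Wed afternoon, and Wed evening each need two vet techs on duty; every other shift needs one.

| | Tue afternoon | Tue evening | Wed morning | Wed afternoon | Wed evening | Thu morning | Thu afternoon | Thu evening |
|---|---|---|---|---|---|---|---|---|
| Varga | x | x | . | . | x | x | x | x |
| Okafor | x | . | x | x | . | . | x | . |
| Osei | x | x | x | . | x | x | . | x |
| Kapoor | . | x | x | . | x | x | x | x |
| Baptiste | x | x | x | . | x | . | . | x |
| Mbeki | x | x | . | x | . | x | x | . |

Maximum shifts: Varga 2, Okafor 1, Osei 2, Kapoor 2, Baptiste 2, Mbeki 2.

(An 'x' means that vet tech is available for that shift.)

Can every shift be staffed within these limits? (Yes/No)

Total capacity is 2+1+2+2+2+2 = 11 but 12 worker-slots are needed — infeasible.

No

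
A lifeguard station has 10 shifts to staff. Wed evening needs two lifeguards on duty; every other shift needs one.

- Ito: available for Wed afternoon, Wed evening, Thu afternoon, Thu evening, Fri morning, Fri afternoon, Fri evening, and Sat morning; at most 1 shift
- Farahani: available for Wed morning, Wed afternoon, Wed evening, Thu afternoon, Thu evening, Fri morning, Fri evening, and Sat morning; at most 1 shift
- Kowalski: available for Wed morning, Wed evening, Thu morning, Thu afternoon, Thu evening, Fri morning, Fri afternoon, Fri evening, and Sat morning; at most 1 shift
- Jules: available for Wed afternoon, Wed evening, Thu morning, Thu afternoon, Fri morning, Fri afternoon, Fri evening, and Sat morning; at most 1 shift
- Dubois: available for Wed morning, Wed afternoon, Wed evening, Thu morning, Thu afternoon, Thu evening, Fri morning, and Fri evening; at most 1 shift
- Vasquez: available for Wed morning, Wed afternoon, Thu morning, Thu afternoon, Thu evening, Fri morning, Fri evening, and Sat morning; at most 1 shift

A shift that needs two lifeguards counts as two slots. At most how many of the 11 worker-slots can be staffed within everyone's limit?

Total capacity across all lifeguards is 1+1+1+1+1+1 = 6, and 11 slots are needed, so at most 6 can be filled.
An assignment achieving 6: Wed morning→Farahani, Wed afternoon→Jules, Wed evening→Dubois, Thu morning→Kowalski, Thu evening→Vasquez, Fri afternoon→Ito.
Loads: Ito 1/1, Farahani 1/1, Kowalski 1/1, Jules 1/1, Dubois 1/1, Vasquez 1/1.

6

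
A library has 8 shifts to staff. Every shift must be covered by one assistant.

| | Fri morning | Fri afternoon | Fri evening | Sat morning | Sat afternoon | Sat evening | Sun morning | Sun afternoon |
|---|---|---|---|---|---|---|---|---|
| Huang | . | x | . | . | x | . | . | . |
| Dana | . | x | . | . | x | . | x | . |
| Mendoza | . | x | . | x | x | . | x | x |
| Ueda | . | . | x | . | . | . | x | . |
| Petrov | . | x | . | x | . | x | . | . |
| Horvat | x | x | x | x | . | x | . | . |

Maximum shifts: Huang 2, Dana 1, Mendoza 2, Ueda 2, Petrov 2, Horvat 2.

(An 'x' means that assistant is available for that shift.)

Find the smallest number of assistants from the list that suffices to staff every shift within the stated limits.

8 slots to fill and no one can take more than 2, so at least ⌈8/2⌉ = 4 assistants are needed.
Huang, Mendoza, Ueda, and Horvat alone can cover everything: Fri morning→Horvat, Fri afternoon→Huang, Fri evening→Ueda, Sat morning→Mendoza, Sat afternoon→Huang, Sat evening→Horvat, Sun morning→Ueda, Sun afternoon→Mendoza.

4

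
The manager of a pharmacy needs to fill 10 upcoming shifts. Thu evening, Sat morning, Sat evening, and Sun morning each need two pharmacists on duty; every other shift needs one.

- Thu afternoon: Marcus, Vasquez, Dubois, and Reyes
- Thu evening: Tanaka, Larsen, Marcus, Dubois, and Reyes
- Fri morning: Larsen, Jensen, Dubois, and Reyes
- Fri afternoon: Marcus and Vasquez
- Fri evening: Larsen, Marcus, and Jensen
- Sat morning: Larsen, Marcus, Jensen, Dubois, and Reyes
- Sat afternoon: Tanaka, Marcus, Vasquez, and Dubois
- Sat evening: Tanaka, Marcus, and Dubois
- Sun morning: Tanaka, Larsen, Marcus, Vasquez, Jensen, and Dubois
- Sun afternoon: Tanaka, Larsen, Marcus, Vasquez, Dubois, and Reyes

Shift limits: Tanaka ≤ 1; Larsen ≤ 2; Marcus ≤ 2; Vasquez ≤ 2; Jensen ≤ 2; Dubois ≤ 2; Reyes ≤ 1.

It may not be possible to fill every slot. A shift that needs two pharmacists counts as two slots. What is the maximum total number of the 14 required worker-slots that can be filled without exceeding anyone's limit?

12

Total capacity across all pharmacists is 1+2+2+2+2+2+1 = 12, and 14 slots are needed, so at most 12 can be filled.
An assignment achieving 12: Thu afternoon→Vasquez, Thu evening→Dubois+Reyes, Fri morning→Larsen, Fri afternoon→Marcus, Fri evening→Larsen, Sat morning→Jensen+Dubois, Sat afternoon→Vasquez, Sat evening→Tanaka+Marcus, Sun morning→Jensen.
Loads: Tanaka 1/1, Larsen 2/2, Marcus 2/2, Vasquez 2/2, Jensen 2/2, Dubois 2/2, Reyes 1/1.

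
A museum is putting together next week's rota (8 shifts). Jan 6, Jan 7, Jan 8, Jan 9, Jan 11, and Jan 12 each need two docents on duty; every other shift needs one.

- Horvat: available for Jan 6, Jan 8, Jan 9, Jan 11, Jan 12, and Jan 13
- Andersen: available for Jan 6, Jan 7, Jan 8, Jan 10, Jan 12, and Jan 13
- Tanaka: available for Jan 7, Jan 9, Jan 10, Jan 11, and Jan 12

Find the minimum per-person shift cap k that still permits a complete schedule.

With 3 docents and 14 worker-slots to fill, someone must work at least ⌈14/3⌉ = 5 shifts, so k ≥ 5.
k = 5 works: Jan 6→Horvat+Andersen, Jan 7→Andersen+Tanaka, Jan 8→Horvat+Andersen, Jan 9→Horvat+Tanaka, Jan 10→Andersen, Jan 11→Horvat+Tanaka, Jan 12→Andersen+Tanaka, Jan 13→Horvat.
Loads: Horvat 5, Andersen 5, Tanaka 4 — all ≤ 5.

5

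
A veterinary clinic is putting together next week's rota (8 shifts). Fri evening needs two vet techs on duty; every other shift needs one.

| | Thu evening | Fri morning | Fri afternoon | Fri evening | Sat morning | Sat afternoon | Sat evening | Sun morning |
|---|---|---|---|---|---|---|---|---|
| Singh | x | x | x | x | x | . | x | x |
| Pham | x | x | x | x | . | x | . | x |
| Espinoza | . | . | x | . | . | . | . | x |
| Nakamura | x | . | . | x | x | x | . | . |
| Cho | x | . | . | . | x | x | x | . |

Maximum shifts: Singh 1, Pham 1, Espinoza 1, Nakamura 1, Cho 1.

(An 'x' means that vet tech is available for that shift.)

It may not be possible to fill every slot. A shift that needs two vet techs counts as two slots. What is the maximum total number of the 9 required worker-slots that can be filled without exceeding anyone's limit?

5

Total capacity across all vet techs is 1+1+1+1+1 = 5, and 9 slots are needed, so at most 5 can be filled.
An assignment achieving 5: Fri morning→Singh, Fri afternoon→Pham, Fri evening→Nakamura, Sat evening→Cho, Sun morning→Espinoza.
Loads: Singh 1/1, Pham 1/1, Espinoza 1/1, Nakamura 1/1, Cho 1/1.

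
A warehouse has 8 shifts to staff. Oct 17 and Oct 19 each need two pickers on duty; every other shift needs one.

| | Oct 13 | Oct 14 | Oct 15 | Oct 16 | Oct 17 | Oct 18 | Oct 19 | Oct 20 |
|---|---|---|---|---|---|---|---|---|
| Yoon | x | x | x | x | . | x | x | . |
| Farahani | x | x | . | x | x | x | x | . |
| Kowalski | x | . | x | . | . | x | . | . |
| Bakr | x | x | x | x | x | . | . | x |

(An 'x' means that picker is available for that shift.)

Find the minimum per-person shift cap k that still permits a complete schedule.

With 4 pickers and 10 worker-slots to fill, someone must work at least ⌈10/4⌉ = 3 shifts, so k ≥ 3.
k = 3 works: Oct 13→Kowalski, Oct 14→Yoon, Oct 15→Yoon, Oct 16→Farahani, Oct 17→Farahani+Bakr, Oct 18→Kowalski, Oct 19→Yoon+Farahani, Oct 20→Bakr.
Loads: Yoon 3, Farahani 3, Kowalski 2, Bakr 2 — all ≤ 3.

3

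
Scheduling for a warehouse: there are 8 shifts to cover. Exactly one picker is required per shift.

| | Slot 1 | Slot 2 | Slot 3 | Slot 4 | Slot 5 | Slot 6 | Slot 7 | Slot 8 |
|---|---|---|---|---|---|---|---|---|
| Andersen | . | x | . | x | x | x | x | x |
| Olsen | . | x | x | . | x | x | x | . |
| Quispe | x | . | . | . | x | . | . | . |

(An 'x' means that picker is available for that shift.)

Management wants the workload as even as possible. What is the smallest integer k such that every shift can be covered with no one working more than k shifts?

3

With 3 pickers and 8 worker-slots to fill, someone must work at least ⌈8/3⌉ = 3 shifts, so k ≥ 3.
k = 3 works: Slot 1→Quispe, Slot 2→Andersen, Slot 3→Olsen, Slot 4→Andersen, Slot 5→Quispe, Slot 6→Olsen, Slot 7→Olsen, Slot 8→Andersen.
Loads: Andersen 3, Olsen 3, Quispe 2 — all ≤ 3.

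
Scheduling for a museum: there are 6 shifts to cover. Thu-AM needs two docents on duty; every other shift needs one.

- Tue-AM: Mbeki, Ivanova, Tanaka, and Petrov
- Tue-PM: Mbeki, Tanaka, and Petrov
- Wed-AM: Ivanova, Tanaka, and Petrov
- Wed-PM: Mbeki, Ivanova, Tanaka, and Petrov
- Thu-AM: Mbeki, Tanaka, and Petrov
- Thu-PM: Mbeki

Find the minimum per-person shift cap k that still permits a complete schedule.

With 4 docents and 7 worker-slots to fill, someone must work at least ⌈7/4⌉ = 2 shifts, so k ≥ 2.
k = 2 works: Tue-AM→Ivanova, Tue-PM→Mbeki, Wed-AM→Ivanova, Wed-PM→Tanaka, Thu-AM→Tanaka+Petrov, Thu-PM→Mbeki.
Loads: Mbeki 2, Ivanova 2, Tanaka 2, Petrov 1 — all ≤ 2.

2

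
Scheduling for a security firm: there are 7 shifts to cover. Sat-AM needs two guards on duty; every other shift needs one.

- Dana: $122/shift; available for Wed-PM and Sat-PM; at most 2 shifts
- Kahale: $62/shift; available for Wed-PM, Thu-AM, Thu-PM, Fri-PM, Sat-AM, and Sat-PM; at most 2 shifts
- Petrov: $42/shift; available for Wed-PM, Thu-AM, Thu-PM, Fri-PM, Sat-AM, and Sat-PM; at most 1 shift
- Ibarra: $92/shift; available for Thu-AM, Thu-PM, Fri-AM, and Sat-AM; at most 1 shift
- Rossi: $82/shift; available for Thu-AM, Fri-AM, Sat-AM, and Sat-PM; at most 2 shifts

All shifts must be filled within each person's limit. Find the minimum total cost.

$666

Picking the cheapest available guard for each shift independently would cost $396, but that ignores the shift limits.
An optimal schedule: Wed-PM→Dana, Thu-AM→Rossi, Thu-PM→Kahale, Fri-AM→Ibarra, Fri-PM→Kahale, Sat-AM→Petrov+Rossi, Sat-PM→Dana.
Total: 122 + 82 + 62 + 92 + 62 + 42 + 82 + 122 = $666.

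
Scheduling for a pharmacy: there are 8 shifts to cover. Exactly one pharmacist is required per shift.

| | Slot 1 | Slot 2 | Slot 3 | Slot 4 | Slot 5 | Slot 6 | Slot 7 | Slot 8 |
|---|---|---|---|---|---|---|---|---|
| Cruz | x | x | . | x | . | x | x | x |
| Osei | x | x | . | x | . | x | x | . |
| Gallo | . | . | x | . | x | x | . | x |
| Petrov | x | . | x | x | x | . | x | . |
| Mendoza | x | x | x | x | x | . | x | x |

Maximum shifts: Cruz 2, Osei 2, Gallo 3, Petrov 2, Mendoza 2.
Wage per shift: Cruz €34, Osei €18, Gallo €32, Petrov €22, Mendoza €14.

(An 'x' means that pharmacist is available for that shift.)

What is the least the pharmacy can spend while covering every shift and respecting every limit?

€172

Picking the cheapest available pharmacist for each shift independently would cost €116, but that ignores the shift limits.
An optimal schedule: Slot 1→Osei, Slot 2→Mendoza, Slot 3→Mendoza, Slot 4→Osei, Slot 5→Petrov, Slot 6→Gallo, Slot 7→Petrov, Slot 8→Gallo.
Total: 18 + 14 + 14 + 18 + 22 + 32 + 22 + 32 = €172.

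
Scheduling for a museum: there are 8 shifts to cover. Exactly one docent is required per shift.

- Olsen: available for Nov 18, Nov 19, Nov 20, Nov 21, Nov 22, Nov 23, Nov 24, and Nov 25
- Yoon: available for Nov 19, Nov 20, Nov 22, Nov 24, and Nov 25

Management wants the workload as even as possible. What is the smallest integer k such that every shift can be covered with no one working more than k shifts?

4

With 2 docents and 8 worker-slots to fill, someone must work at least ⌈8/2⌉ = 4 shifts, so k ≥ 4.
k = 4 works: Nov 18→Olsen, Nov 19→Olsen, Nov 20→Yoon, Nov 21→Olsen, Nov 22→Yoon, Nov 23→Olsen, Nov 24→Yoon, Nov 25→Yoon.
Loads: Olsen 4, Yoon 4 — all ≤ 4.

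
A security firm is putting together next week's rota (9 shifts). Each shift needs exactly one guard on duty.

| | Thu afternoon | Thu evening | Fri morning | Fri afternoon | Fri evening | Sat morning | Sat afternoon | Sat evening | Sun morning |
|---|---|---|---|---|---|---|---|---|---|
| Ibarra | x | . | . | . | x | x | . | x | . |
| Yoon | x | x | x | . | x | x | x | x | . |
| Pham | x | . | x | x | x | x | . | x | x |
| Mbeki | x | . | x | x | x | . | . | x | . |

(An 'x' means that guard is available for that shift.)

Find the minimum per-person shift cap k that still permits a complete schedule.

3

With 4 guards and 9 worker-slots to fill, someone must work at least ⌈9/4⌉ = 3 shifts, so k ≥ 3.
k = 3 works: Thu afternoon→Ibarra, Thu evening→Yoon, Fri morning→Yoon, Fri afternoon→Pham, Fri evening→Ibarra, Sat morning→Ibarra, Sat afternoon→Yoon, Sat evening→Pham, Sun morning→Pham.
Loads: Ibarra 3, Yoon 3, Pham 3, Mbeki 0 — all ≤ 3.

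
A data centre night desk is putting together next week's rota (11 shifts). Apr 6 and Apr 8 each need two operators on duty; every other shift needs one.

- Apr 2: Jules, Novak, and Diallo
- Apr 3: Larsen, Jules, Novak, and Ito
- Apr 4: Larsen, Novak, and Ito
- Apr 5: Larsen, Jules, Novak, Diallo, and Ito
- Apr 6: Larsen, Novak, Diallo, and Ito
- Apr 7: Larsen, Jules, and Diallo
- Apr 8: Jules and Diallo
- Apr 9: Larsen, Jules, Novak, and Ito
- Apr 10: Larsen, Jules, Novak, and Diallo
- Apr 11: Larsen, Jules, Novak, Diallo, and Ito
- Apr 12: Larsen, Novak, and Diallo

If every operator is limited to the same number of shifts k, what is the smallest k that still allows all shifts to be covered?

With 5 operators and 13 worker-slots to fill, someone must work at least ⌈13/5⌉ = 3 shifts, so k ≥ 3.
k = 3 works: Apr 2→Jules, Apr 3→Jules, Apr 4→Larsen, Apr 5→Novak, Apr 6→Diallo+Ito, Apr 7→Larsen, Apr 8→Jules+Diallo, Apr 9→Novak, Apr 10→Novak, Apr 11→Diallo, Apr 12→Larsen.
Loads: Larsen 3, Jules 3, Novak 3, Diallo 3, Ito 1 — all ≤ 3.

3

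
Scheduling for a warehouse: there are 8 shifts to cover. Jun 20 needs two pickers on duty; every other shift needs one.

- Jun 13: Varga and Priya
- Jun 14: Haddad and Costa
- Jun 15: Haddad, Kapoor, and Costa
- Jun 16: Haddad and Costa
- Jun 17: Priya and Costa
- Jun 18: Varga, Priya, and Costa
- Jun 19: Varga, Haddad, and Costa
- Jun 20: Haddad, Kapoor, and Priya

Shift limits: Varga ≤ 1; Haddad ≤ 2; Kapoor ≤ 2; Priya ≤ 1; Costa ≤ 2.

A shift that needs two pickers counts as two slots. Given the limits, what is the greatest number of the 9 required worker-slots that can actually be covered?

Total capacity across all pickers is 1+2+2+1+2 = 8, and 9 slots are needed, so at most 8 can be filled.
An assignment achieving 8: Jun 13→Varga, Jun 14→Haddad, Jun 15→Kapoor, Jun 16→Haddad, Jun 17→Priya, Jun 18→Costa, Jun 19→Costa, Jun 20→Kapoor.
Loads: Varga 1/1, Haddad 2/2, Kapoor 2/2, Priya 1/1, Costa 2/2.

8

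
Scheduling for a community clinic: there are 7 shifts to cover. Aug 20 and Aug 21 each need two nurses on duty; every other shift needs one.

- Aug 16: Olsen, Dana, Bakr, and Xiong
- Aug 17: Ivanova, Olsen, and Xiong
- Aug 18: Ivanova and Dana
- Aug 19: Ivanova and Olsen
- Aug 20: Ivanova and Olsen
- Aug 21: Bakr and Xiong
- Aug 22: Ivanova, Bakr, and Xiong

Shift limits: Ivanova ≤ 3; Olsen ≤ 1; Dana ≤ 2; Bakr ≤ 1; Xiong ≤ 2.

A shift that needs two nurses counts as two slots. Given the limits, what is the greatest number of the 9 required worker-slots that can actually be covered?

Total capacity across all nurses is 3+1+2+1+2 = 9, and 9 slots are needed, so at most 9 can be filled.
An assignment achieving 9: Aug 16→Dana, Aug 17→Ivanova, Aug 18→Dana, Aug 19→Ivanova, Aug 20→Ivanova+Olsen, Aug 21→Bakr+Xiong, Aug 22→Xiong.
Loads: Ivanova 3/3, Olsen 1/1, Dana 2/2, Bakr 1/1, Xiong 2/2.

9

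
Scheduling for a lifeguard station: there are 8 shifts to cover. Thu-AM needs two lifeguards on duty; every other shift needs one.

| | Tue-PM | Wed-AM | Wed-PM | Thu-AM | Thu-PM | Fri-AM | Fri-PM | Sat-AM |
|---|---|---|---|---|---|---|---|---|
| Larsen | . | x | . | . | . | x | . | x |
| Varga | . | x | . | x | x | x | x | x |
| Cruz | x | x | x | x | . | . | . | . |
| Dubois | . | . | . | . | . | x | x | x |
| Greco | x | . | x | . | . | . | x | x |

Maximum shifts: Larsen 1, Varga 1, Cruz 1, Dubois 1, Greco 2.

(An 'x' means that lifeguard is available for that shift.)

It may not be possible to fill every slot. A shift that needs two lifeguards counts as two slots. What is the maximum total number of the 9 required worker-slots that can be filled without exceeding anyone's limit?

6

Total capacity across all lifeguards is 1+1+1+1+2 = 6, and 9 slots are needed, so at most 6 can be filled.
An assignment achieving 6: Tue-PM→Cruz, Wed-AM→Larsen, Wed-PM→Greco, Thu-PM→Varga, Fri-AM→Dubois, Fri-PM→Greco.
Loads: Larsen 1/1, Varga 1/1, Cruz 1/1, Dubois 1/1, Greco 2/2.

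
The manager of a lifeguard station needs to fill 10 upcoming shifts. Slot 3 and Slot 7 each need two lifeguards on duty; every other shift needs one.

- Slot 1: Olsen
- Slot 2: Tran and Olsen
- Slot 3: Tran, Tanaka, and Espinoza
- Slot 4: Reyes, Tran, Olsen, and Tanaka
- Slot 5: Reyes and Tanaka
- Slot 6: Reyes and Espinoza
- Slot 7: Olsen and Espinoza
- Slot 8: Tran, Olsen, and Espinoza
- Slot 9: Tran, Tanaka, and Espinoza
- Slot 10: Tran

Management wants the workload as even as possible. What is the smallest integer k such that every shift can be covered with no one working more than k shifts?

3

With 5 lifeguards and 12 worker-slots to fill, someone must work at least ⌈12/5⌉ = 3 shifts, so k ≥ 3.
k = 3 works: Slot 1→Olsen, Slot 2→Tran, Slot 3→Tran+Tanaka, Slot 4→Reyes, Slot 5→Reyes, Slot 6→Reyes, Slot 7→Olsen+Espinoza, Slot 8→Olsen, Slot 9→Tanaka, Slot 10→Tran.
Loads: Reyes 3, Tran 3, Olsen 3, Tanaka 2, Espinoza 1 — all ≤ 3.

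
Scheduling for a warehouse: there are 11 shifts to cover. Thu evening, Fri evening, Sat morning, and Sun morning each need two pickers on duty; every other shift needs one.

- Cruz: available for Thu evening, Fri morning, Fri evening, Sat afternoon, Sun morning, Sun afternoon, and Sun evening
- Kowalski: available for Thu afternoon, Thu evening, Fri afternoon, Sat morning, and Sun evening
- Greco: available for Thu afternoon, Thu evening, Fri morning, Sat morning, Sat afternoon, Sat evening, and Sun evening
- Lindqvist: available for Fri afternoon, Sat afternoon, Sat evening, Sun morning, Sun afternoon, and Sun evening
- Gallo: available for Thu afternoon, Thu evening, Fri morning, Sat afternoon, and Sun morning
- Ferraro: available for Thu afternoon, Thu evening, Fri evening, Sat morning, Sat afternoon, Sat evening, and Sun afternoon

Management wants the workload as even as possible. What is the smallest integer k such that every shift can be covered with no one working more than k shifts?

With 6 pickers and 15 worker-slots to fill, someone must work at least ⌈15/6⌉ = 3 shifts, so k ≥ 3.
k = 3 works: Thu afternoon→Kowalski, Thu evening→Gallo+Ferraro, Fri morning→Cruz, Fri afternoon→Kowalski, Fri evening→Cruz+Ferraro, Sat morning→Kowalski+Greco, Sat afternoon→Lindqvist, Sat evening→Greco, Sun morning→Cruz+Lindqvist, Sun afternoon→Lindqvist, Sun evening→Greco.
Loads: Cruz 3, Kowalski 3, Greco 3, Lindqvist 3, Gallo 1, Ferraro 2 — all ≤ 3.

3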